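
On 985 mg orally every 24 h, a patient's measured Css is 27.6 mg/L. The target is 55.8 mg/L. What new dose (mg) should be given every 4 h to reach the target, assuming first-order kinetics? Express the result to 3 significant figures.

332 mg

For first-order elimination, Css ∝ F·D/(CL·τ); F and CL are unchanged, so Css ∝ D/τ.
D₂ = D₁ × (Css,target / Css,current) × (τ₂/τ₁) = 985 × (55.8/27.6) × (4/24) = 331.9 mg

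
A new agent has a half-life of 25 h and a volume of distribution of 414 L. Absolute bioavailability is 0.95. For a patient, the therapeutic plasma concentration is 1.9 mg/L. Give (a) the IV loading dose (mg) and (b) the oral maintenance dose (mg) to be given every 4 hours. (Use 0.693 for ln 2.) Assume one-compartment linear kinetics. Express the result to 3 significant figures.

(a) 787 mg; (b) 91.8 mg

LD = Vd × C = 414.0 × 1.9 = 786.6 mg
CL = 0.693 × Vd / t½ = 0.693 × 414.0 / 25 = 11.48 L/h
D = CL × Css × τ / F = 11.48 × 1.9 × 4 / 0.95 = 91.84 mg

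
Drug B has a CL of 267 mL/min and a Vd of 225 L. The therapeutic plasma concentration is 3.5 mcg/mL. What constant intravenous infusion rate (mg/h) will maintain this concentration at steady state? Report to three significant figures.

Convert clearance: 267 mL/min × 60 min/h ÷ 1000 mL/L = 16.02 L/h
Infusion rate = CL · Css = 16.02 L/h × 3.5 mg/L = 56.07 mg/h

56.1 mg/h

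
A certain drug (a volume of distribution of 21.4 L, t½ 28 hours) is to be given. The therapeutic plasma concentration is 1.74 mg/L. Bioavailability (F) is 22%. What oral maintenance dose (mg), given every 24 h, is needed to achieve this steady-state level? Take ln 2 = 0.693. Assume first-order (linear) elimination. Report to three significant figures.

k = 0.693/28 = 0.02475 h⁻¹, so CL = k·Vd = 0.02475 × 21.40 = 0.5297 L/h
D = CL × Css × τ / F = 0.5297 × 1.74 × 24 / 0.22 = 100.5 mg

101 mg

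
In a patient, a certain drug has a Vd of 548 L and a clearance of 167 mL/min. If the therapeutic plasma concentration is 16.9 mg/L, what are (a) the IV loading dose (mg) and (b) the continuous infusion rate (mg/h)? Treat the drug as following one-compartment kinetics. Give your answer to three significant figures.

LD = Vd · C_target = 548.0 × 16.9 = 9261 mg
CL = 167 mL/min = 167 × 0.06 = 10.02 L/h
Maintenance infusion rate = CL × Css = 10.02 × 16.9 = 169.3 mg/h

(a) 9260 mg; (b) 169 mg/h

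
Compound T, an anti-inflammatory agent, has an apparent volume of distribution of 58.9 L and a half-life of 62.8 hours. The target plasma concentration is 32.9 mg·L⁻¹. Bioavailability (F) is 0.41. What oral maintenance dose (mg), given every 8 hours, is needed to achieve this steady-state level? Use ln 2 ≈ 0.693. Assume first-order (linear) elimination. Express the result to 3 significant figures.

417 mg

CL = 0.693 × Vd / t½ = 0.693 × 58.90 / 62.8 = 0.6500 L/h
D = CL × Css × τ / F = 0.6500 × 32.9 × 8 / 0.41 = 417.3 mg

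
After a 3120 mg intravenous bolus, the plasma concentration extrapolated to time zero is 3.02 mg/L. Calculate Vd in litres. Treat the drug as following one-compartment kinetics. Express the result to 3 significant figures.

1030 L

Immediately after an IV bolus, C₀ = Dose / Vd, so Vd = Dose / C₀.
Vd = 3120 / 3.02 = 1033 L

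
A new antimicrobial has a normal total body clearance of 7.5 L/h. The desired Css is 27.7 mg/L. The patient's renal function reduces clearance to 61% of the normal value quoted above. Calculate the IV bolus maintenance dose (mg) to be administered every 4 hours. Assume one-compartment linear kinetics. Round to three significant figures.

507 mg

Patient clearance = 0.61 × 7.500 = 4.575 L/h
At steady state, dose per interval replaces the amount cleared in that interval: D/τ = CL·Css.
D = CL × Css × τ = 4.575 × 27.7 × 4 = 506.9 mg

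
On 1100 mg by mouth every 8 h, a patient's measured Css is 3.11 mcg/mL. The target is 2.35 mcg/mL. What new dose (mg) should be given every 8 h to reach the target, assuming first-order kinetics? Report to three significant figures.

For first-order elimination, Css ∝ F·D/(CL·τ); F and CL are unchanged, so Css ∝ D/τ.
D₂ = D₁ × (Css,target / Css,current) = 1100 × 2.35/3.11 = 831.2 mg

831 mg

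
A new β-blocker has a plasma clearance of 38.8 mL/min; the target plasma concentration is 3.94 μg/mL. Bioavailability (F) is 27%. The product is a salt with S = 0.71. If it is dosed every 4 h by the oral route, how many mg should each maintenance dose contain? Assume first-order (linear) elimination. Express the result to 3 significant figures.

191 mg

Convert clearance: 38.8 mL/min × 60 min/h ÷ 1000 mL/L = 2.328 L/h
D = CL × Css × τ / F / S = 2.328 × 3.94 × 4 / 0.27 / 0.71 = 191.4 mg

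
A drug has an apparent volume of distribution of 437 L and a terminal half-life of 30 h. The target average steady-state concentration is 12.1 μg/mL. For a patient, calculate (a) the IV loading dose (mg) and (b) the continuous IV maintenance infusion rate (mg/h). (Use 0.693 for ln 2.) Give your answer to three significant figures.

(a) 5290 mg; (b) 122 mg/h

LD = Vd × C = 437.0 × 12.1 = 5288 mg
CL = 0.693 × Vd / t½ = 0.693 × 437.0 / 30 = 10.09 L/h
Infusion rate = CL × Css = 10.09 × 12.1 = 122.1 mg/h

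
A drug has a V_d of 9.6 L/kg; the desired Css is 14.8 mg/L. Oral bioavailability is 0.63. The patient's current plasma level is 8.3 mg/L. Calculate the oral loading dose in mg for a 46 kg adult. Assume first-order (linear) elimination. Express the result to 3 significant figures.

4560 mg

Total Vd = 9.6 × 46 = 441.6 L
The loading dose fills Vd to the target concentration.
Concentration deficit ΔC = 14.8 − 8.3 = 6.500 mg/L
LD = Vd × ΔC / F = 441.6 × 6.500 / 0.63 = 4556 mg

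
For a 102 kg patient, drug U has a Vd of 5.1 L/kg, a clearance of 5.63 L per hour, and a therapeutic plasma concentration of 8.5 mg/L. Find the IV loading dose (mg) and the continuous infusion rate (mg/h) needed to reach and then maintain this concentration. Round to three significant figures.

(a) 4420 mg; (b) 47.9 mg/h

Total Vd = 5.1 × 102 = 520.2 L
LD = Vd · C_target = 520.2 × 8.5 = 4422 mg
Infusion rate = 5.630 L/h × 8.5 mg/L = 47.86 mg/h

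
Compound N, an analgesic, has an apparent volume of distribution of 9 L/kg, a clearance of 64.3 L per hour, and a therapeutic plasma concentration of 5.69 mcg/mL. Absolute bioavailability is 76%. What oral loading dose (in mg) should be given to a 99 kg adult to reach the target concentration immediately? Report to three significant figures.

6670 mg

Vd(total) = 99 kg × 9 L/kg = 891.0 L
Loading dose depends on Vd (not clearance): it fills the distribution volume.
LD = Vd × C / F = 891.0 × 5.690 / 0.76 = 6671 mg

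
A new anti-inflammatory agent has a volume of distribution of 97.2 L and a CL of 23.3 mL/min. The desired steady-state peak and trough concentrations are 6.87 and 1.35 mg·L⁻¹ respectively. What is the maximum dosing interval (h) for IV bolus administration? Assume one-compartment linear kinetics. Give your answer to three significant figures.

113 h

Convert clearance: 23.3 mL/min × 60 min/h ÷ 1000 mL/L = 1.398 L/h
k = CL / Vd = 1.398 / 97.20 = 0.01438 h⁻¹
Between IV bolus doses, concentration decays as C = C₀·e^(−kτ), so C_peak/C_trough = e^(kτ).
τ_max = ln(C_peak/C_trough) / k = ln(6.87/1.35) / 0.01438 = 1.627 / 0.01438 = 113.1 h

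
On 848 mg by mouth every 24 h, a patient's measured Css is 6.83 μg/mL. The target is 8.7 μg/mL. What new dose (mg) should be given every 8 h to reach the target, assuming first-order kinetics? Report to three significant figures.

360 mg

With linear kinetics, Css is proportional to dose rate (D/τ) at fixed clearance.
D₂ = D₁ × (Css,target / Css,current) × (τ₂/τ₁) = 848 × (8.7/6.83) × (8/24) = 360.1 mg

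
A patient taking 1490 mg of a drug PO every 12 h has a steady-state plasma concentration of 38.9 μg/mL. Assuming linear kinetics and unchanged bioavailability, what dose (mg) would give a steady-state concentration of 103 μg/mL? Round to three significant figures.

With linear kinetics, Css is proportional to dose rate (D/τ) at fixed clearance.
D₂ = D₁ × (Css,target / Css,current) = 1490 × 103/38.9 = 3945 mg

3950 mg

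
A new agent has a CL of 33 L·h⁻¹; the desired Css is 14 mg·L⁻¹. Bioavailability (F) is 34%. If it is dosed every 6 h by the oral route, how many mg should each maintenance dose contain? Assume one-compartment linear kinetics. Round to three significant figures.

At steady state, dose per interval replaces the amount cleared in that interval: F·D/τ = CL·Css.
D = CL × Css × τ / F = 33.00 × 14 × 6 / 0.34 = 8153 mg

8150 mg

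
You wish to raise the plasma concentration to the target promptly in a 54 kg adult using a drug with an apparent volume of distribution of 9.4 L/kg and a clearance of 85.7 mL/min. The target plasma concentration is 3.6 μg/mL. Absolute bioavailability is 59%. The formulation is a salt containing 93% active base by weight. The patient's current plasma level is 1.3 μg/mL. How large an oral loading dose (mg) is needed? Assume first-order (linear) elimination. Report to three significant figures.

2130 mg

Total Vd = 9.4 × 54 = 507.6 L
Concentration deficit ΔC = 3.6 − 1.3 = 2.300 mg/L
LD = Vd × ΔC / F / S = 507.6 × 2.300 / 0.59 / 0.93 = 2128 mg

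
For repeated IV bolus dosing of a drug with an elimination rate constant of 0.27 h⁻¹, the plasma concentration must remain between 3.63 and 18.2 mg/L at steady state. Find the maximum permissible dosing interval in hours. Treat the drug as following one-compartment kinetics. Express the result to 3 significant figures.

Between IV bolus doses, concentration decays as C = C₀·e^(−kτ), so C_peak/C_trough = e^(kτ).
τ_max = ln(C_peak/C_trough) / k = ln(18.2/3.63) / 0.2700 = 1.612 / 0.2700 = 5.970 h

5.97 h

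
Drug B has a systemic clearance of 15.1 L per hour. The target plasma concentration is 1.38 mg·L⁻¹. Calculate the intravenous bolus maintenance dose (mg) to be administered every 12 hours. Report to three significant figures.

250 mg

D = CL × Css × τ = 15.10 × 1.38 × 12 = 250.1 mg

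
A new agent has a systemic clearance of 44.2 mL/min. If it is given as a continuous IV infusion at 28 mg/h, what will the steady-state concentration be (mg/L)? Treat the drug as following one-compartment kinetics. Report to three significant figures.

10.6 mg/L

CL = 44.2 mL/min × 60/1000 = 2.652 L/h
Css = rate / CL = 28 / 2.652 = 10.56 mg/L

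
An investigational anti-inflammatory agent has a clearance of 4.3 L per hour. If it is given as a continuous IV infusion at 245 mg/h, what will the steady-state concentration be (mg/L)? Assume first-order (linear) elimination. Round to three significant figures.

57.0 mg/L

Css = rate / CL = 245 / 4.300 = 56.98 mg/L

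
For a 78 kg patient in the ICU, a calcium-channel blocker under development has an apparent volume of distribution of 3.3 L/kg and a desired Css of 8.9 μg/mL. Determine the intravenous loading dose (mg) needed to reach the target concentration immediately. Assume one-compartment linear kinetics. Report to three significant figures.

Vd(total) = 78 kg × 3.3 L/kg = 257.4 L
LD = Vd × C = 257.4 × 8.900 = 2291 mg

2290 mg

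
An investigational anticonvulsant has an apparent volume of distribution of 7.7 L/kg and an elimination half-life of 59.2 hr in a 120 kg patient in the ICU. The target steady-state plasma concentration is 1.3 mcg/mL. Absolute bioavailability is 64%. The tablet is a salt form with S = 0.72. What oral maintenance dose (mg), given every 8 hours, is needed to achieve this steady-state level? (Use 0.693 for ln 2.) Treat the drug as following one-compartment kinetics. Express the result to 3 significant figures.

244 mg

Vd(total) = 120 kg × 7.7 L/kg = 924.0 L
CL = 0.693 × Vd / t½ = 0.693 × 924.0 / 59.2 = 10.82 L/h
D = CL × Css × τ / F / S = 10.82 × 1.3 × 8 / 0.64 / 0.72 = 244.2 mg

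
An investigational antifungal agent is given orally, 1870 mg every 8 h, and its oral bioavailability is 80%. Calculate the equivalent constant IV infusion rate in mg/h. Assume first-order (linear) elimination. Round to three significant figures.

187 mg/h

Equivalent systemic input: infusion rate = F·D/τ.
Rate = 0.8 × 1870 / 8 = 187.0 mg/h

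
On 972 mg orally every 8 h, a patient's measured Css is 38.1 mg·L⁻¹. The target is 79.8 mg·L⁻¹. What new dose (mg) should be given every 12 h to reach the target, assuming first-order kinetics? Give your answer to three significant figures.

With linear kinetics, Css is proportional to dose rate (D/τ) at fixed clearance.
D₂ = D₁ × (Css,target / Css,current) × (τ₂/τ₁) = 972 × (79.8/38.1) × (12/8) = 3054 mg

3050 mg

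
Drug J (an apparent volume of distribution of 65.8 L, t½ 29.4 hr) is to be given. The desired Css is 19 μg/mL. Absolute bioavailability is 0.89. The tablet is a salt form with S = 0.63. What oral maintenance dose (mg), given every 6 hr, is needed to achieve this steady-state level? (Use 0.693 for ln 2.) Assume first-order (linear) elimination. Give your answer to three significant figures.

315 mg

k = 0.693/29.4 = 0.02357 h⁻¹, so CL = k·Vd = 0.02357 × 65.80 = 1.551 L/h
D = CL × Css × τ / F / S = 1.551 × 19 × 6 / 0.89 / 0.63 = 315.3 mg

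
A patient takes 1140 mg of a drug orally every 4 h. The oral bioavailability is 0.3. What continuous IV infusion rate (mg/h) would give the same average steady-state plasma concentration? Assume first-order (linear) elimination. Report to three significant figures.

Equivalent systemic input: infusion rate = F·D/τ.
Rate = 0.3 × 1140 / 4 = 85.50 mg/h

85.5 mg/h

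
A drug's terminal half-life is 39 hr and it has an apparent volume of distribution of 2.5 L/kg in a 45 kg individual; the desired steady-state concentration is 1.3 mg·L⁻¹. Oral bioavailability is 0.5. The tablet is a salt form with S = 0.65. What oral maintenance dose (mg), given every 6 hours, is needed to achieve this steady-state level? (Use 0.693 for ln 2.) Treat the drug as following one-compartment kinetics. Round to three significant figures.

Vd(total) = 45 kg × 2.5 L/kg = 112.5 L
CL = 0.693 × Vd / t½ = 0.693 × 112.5 / 39 = 1.999 L/h
D = CL × Css × τ / F / S = 1.999 × 1.3 × 6 / 0.5 / 0.65 = 47.98 mg

48.0 mg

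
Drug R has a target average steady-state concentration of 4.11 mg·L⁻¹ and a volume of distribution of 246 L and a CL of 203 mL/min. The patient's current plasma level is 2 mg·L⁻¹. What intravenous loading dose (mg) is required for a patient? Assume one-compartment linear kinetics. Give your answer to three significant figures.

The loading dose fills Vd to the target concentration; clearance is irrelevant here.
Concentration deficit ΔC = 4.11 − 2 = 2.110 mg/L
LD = Vd × ΔC = 246.0 × 2.110 = 519.1 mg

519 mg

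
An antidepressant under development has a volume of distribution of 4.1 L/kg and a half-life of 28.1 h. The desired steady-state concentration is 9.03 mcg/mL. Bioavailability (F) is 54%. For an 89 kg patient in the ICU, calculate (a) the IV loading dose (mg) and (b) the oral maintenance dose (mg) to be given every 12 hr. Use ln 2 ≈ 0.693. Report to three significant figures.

Total Vd = 4.1 × 89 = 364.9 L
LD = Vd × C = 364.9 × 9.03 = 3295 mg
CL = 0.693 × Vd / t½ = 0.693 × 364.9 / 28.1 = 8.999 L/h
D = CL × Css × τ / F = 8.999 × 9.03 × 12 / 0.54 = 1806 mg

(a) 3300 mg; (b) 1810 mg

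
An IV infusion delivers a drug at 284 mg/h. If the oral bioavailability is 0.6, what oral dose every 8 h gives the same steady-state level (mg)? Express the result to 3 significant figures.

3790 mg

To maintain the same Css, the systemic dosing rate must be unchanged: F·D/τ = infusion rate.
D = rate × τ / F = 284 × 8 / 0.6 = 3787 mg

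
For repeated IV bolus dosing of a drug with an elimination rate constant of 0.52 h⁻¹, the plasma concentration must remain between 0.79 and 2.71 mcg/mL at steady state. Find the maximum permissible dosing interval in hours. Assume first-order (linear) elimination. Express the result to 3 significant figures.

Between IV bolus doses, concentration decays as C = C₀·e^(−kτ), so C_peak/C_trough = e^(kτ).
τ_max = ln(C_peak/C_trough) / k = ln(2.71/0.79) / 0.5200 = 1.233 / 0.5200 = 2.371 h

2.37 h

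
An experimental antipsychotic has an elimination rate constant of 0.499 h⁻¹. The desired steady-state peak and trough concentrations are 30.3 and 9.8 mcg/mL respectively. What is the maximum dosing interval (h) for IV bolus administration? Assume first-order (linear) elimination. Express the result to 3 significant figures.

2.26 h

Between IV bolus doses, concentration decays as C = C₀·e^(−kτ), so C_peak/C_trough = e^(kτ).
τ_max = ln(C_peak/C_trough) / k = ln(30.3/9.8) / 0.4990 = 1.129 / 0.4990 = 2.263 h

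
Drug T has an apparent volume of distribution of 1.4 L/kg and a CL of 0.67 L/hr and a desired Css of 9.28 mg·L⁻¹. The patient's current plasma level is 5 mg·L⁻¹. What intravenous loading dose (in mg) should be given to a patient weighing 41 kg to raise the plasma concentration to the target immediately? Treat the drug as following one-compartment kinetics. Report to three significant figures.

Vd(total) = 41 kg × 1.4 L/kg = 57.40 L
Loading dose depends on Vd (not clearance): it fills the distribution volume.
Concentration deficit ΔC = 9.28 − 5 = 4.280 mg/L
LD = Vd × ΔC = 57.40 × 4.280 = 245.7 mg

246 mg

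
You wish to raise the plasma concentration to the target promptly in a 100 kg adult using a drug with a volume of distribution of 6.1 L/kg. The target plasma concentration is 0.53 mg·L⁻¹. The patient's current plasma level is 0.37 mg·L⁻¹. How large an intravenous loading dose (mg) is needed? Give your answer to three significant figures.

97.6 mg

Vd(total) = 100 kg × 6.1 L/kg = 610.0 L
The loading dose fills Vd to the target concentration.
Concentration deficit ΔC = 0.53 − 0.37 = 0.1600 mg/L
LD = Vd × ΔC = 610.0 × 0.1600 = 97.60 mg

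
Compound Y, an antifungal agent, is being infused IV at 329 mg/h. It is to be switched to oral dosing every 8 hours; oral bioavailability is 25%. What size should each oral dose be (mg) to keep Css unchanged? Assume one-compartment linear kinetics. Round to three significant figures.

10500 mg

To maintain the same Css, the systemic dosing rate must be unchanged: F·D/τ = infusion rate.
D = rate × τ / F = 329 × 8 / 0.25 = 10530 mg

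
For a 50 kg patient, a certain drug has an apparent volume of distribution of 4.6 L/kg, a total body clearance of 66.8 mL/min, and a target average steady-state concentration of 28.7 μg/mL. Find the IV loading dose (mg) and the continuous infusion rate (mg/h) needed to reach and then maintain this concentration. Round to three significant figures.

(a) 6600 mg; (b) 115 mg/h

Vd = 4.6 L/kg × 50 kg = 230.0 L
Loading: fill Vd to C_target → 230.0 L × 28.7 mg/L = 6601 mg
Convert clearance: 66.8 mL/min × 60 min/h ÷ 1000 mL/L = 4.008 L/h
Infusion rate = 4.008 L/h × 28.7 mg/L = 115.0 mg/h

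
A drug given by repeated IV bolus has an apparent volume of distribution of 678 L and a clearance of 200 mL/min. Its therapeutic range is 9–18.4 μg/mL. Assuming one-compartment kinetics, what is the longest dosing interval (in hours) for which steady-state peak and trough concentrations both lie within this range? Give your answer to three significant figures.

CL = 200 mL/min = 200 × 0.06 = 12.00 L/h
k = CL / Vd = 12.00 / 678.0 = 0.01770 h⁻¹
Between IV bolus doses, concentration decays as C = C₀·e^(−kτ), so C_peak/C_trough = e^(kτ).
τ_max = ln(C_peak/C_trough) / k = ln(18.4/9) / 0.01770 = 0.7151 / 0.01770 = 40.40 h

40.4 h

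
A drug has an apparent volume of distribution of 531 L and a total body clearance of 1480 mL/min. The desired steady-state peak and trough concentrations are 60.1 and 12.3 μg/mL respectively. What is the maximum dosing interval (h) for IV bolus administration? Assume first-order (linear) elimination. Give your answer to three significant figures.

CL = 1480 mL/min × 60/1000 = 88.80 L/h
k = CL / Vd = 88.80 / 531.0 = 0.1672 h⁻¹
Between IV bolus doses, concentration decays as C = C₀·e^(−kτ), so C_peak/C_trough = e^(kτ).
τ_max = ln(C_peak/C_trough) / k = ln(60.1/12.3) / 0.1672 = 1.586 / 0.1672 = 9.486 h

9.49 h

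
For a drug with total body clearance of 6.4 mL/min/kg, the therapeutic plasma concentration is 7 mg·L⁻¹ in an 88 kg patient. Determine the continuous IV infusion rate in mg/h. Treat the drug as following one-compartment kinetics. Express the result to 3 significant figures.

237 mg/h

CL = 6.4 mL/min/kg × 88 kg = 563.2 mL/min = 563.2 × 60/1000 = 33.79 L/h
At steady state, infusion rate equals elimination rate: rate in = CL × Css.
Infusion rate = CL · Css = 33.79 L/h × 7 mg/L = 236.5 mg/h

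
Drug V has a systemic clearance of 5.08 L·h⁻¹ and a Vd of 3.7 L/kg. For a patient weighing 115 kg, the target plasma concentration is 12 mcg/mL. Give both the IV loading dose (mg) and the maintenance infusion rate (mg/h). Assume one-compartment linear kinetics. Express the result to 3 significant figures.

Vd = 3.7 L/kg × 115 kg = 425.5 L
LD = Vd · C_target = 425.5 × 12 = 5106 mg
Infusion rate = 5.080 L/h × 12 mg/L = 60.96 mg/h

(a) 5110 mg; (b) 61.0 mg/h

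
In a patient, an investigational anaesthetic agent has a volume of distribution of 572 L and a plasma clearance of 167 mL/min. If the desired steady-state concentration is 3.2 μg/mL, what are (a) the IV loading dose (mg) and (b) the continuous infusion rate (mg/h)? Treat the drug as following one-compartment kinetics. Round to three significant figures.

(a) 1830 mg; (b) 32.1 mg/h

Loading dose = Vd × C = 572.0 × 3.2 = 1830 mg
CL = 167 mL/min × 60/1000 = 10.02 L/h
Infusion rate = 10.02 L/h × 3.2 mg/L = 32.06 mg/h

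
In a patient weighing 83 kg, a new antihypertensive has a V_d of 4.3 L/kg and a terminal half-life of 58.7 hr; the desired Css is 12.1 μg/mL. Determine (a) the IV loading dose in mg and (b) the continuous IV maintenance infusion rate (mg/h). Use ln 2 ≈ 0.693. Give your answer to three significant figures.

Vd(total) = 83 kg × 4.3 L/kg = 356.9 L
LD = Vd × C = 356.9 × 12.1 = 4318 mg
CL = 0.693 × Vd / t½ = 0.693 × 356.9 / 58.7 = 4.213 L/h
Infusion rate = CL × Css = 4.213 × 12.1 = 50.98 mg/h

(a) 4320 mg; (b) 51.0 mg/h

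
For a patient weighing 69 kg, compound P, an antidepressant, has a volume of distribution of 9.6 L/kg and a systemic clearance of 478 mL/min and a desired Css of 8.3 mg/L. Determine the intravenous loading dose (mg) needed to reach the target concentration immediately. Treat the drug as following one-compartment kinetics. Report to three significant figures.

Vd = 9.6 L/kg × 69 kg = 662.4 L
The loading dose fills Vd to the target concentration.
LD = Vd × C = 662.4 × 8.300 = 5498 mg

5500 mg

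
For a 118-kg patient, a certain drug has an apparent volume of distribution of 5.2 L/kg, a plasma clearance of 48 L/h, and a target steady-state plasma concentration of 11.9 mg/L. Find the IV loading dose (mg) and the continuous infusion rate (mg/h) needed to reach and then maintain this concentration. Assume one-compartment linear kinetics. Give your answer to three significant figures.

(a) 7300 mg; (b) 571 mg/h

Total Vd = 5.2 × 118 = 613.6 L
Loading dose = Vd × C = 613.6 × 11.9 = 7302 mg
Infusion rate = 48.00 L/h × 11.9 mg/L = 571.2 mg/h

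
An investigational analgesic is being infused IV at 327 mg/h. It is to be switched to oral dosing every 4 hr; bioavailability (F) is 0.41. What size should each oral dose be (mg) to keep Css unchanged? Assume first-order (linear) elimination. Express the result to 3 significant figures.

To maintain the same Css, the systemic dosing rate must be unchanged: F·D/τ = infusion rate.
D = rate × τ / F = 327 × 4 / 0.41 = 3190 mg

3190 mg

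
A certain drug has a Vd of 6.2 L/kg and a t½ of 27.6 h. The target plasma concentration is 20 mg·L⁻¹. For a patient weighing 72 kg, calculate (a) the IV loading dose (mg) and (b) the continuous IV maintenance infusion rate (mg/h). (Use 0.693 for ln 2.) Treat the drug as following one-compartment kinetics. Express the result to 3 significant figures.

Vd = 6.2 L/kg × 72 kg = 446.4 L
LD = Vd × C = 446.4 × 20 = 8928 mg
CL = 0.693 × Vd / t½ = 0.693 × 446.4 / 27.6 = 11.21 L/h
Infusion rate = CL × Css = 11.21 × 20 = 224.2 mg/h

(a) 8930 mg; (b) 224 mg/h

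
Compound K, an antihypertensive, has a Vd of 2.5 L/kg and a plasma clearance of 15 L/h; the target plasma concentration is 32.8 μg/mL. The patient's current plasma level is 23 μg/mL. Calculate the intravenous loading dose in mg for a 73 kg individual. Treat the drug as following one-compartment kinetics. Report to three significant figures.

1790 mg

Vd = 2.5 L/kg × 73 kg = 182.5 L
The loading dose fills Vd to the target concentration; clearance is irrelevant here.
Concentration deficit ΔC = 32.8 − 23 = 9.800 mg/L
LD = Vd × ΔC = 182.5 × 9.800 = 1789 mg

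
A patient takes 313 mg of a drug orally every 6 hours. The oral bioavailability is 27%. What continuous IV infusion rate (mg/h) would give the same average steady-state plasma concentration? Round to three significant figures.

14.1 mg/h

Equivalent systemic input: infusion rate = F·D/τ.
Rate = 0.27 × 313 / 6 = 14.09 mg/h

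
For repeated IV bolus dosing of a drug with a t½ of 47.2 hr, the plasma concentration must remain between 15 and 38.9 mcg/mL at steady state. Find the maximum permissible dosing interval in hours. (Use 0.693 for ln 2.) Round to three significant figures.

64.9 h

k = 0.693 / t½ = 0.693 / 47.2 = 0.01468 h⁻¹
Between IV bolus doses, concentration decays as C = C₀·e^(−kτ), so C_peak/C_trough = e^(kτ).
τ_max = ln(C_peak/C_trough) / k = ln(38.9/15) / 0.01468 = 0.9529 / 0.01468 = 64.91 h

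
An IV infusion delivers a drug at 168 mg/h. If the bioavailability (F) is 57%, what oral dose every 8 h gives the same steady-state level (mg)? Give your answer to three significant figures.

2360 mg

To maintain the same Css, the systemic dosing rate must be unchanged: F·D/τ = infusion rate.
D = rate × τ / F = 168 × 8 / 0.57 = 2358 mg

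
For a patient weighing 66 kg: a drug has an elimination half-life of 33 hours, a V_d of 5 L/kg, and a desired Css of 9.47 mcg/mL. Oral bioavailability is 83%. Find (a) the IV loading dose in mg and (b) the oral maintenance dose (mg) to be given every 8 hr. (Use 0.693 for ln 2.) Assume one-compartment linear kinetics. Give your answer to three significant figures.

(a) 3130 mg; (b) 633 mg

Vd(total) = 66 kg × 5 L/kg = 330.0 L
LD = Vd × C = 330.0 × 9.47 = 3125 mg
CL = 0.693 × Vd / t½ = 0.693 × 330.0 / 33 = 6.930 L/h
D = CL × Css × τ / F = 6.930 × 9.47 × 8 / 0.83 = 632.6 mg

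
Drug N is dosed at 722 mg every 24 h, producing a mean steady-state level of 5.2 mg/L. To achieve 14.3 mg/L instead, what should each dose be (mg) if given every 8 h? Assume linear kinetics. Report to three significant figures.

For first-order elimination, Css ∝ F·D/(CL·τ); F and CL are unchanged, so Css ∝ D/τ.
D₂ = D₁ × (Css,target / Css,current) × (τ₂/τ₁) = 722 × (14.3/5.2) × (8/24) = 661.8 mg

662 mg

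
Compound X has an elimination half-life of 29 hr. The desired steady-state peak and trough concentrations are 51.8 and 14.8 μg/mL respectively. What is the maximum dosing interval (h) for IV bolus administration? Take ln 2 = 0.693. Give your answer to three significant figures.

52.4 h

k = 0.693 / t½ = 0.693 / 29 = 0.02390 h⁻¹
Between IV bolus doses, concentration decays as C = C₀·e^(−kτ), so C_peak/C_trough = e^(kτ).
τ_max = ln(C_peak/C_trough) / k = ln(51.8/14.8) / 0.02390 = 1.253 / 0.02390 = 52.43 h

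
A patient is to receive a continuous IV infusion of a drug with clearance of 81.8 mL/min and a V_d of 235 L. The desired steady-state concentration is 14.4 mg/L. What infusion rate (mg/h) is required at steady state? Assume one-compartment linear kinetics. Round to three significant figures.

70.7 mg/h

CL = 81.8 mL/min = 81.8 × 0.06 = 4.908 L/h
R₀ = 4.908 × 14.4 = 70.68 mg/h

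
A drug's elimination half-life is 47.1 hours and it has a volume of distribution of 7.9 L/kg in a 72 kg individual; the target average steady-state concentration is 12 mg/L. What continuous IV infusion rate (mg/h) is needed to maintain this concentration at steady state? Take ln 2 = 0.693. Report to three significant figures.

Vd = 7.9 L/kg × 72 kg = 568.8 L
k = 0.693/47.1 = 0.01471 h⁻¹, so CL = k·Vd = 0.01471 × 568.8 = 8.367 L/h
Infusion rate = CL × Css = 8.367 × 12 = 100.4 mg/h

100 mg/h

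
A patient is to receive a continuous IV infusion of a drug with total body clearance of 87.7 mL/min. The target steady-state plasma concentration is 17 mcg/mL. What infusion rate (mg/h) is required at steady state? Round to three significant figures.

CL = 87.7 mL/min × 60/1000 = 5.262 L/h
R₀ = 5.262 × 17 = 89.45 mg/h

89.5 mg/h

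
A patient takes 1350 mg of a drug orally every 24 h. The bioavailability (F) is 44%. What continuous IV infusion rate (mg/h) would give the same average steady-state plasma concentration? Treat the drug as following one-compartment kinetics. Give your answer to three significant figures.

Equivalent systemic input: infusion rate = F·D/τ.
Rate = 0.44 × 1350 / 24 = 24.75 mg/h

24.8 mg/h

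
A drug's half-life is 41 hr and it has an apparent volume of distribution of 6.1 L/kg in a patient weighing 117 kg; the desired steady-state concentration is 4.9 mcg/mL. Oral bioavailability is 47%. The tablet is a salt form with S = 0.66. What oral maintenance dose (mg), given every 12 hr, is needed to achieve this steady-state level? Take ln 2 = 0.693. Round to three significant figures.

2290 mg

Vd = 6.1 L/kg × 117 kg = 713.7 L
CL = 0.693 × Vd / t½ = 0.693 × 713.7 / 41 = 12.06 L/h
D = CL × Css × τ / F / S = 12.06 × 4.9 × 12 / 0.47 / 0.66 = 2286 mg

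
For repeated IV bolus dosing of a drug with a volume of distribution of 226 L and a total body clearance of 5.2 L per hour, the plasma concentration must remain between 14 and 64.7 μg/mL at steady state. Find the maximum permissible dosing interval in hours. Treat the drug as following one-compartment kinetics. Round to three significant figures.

66.5 h

k = CL / Vd = 5.200 / 226.0 = 0.02301 h⁻¹
Between IV bolus doses, concentration decays as C = C₀·e^(−kτ), so C_peak/C_trough = e^(kτ).
τ_max = ln(C_peak/C_trough) / k = ln(64.7/14) / 0.02301 = 1.531 / 0.02301 = 66.54 h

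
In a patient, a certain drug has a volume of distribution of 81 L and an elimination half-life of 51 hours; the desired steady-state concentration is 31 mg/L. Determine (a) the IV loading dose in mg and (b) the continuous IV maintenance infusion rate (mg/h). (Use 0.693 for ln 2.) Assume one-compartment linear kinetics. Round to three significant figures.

LD = Vd × C = 81.00 × 31 = 2511 mg
CL = 0.693 × Vd / t½ = 0.693 × 81.00 / 51 = 1.101 L/h
Infusion rate = CL × Css = 1.101 × 31 = 34.13 mg/h

(a) 2510 mg; (b) 34.1 mg/h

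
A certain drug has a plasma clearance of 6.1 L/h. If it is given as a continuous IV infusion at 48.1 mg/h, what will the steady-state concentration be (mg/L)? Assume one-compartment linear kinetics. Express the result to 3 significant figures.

7.89 mg/L

Css = rate / CL = 48.1 / 6.100 = 7.885 mg/L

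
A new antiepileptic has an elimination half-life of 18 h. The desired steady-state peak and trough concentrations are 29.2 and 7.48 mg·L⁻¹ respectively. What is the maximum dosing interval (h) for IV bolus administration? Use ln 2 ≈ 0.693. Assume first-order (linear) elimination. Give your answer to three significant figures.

35.4 h

k = 0.693 / t½ = 0.693 / 18 = 0.03850 h⁻¹
Between IV bolus doses, concentration decays as C = C₀·e^(−kτ), so C_peak/C_trough = e^(kτ).
τ_max = ln(C_peak/C_trough) / k = ln(29.2/7.48) / 0.03850 = 1.362 / 0.03850 = 35.38 h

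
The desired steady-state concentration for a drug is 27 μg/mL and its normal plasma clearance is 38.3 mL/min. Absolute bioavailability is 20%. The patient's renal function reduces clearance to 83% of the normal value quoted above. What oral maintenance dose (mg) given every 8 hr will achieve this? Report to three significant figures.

2060 mg

CL = 38.3 mL/min = 38.3 × 0.06 = 2.298 L/h
Patient clearance = 0.83 × 2.298 = 1.907 L/h
D = CL × Css × τ / F = 1.907 × 27 × 8 / 0.2 = 2060 mg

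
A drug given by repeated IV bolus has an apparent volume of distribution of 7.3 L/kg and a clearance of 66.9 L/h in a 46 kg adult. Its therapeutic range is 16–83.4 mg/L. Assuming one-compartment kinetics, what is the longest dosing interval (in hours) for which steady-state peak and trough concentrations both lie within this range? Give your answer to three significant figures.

8.29 h

Vd = 7.3 L/kg × 46 kg = 335.8 L
k = CL / Vd = 66.90 / 335.8 = 0.1992 h⁻¹
Between IV bolus doses, concentration decays as C = C₀·e^(−kτ), so C_peak/C_trough = e^(kτ).
τ_max = ln(C_peak/C_trough) / k = ln(83.4/16) / 0.1992 = 1.651 / 0.1992 = 8.288 h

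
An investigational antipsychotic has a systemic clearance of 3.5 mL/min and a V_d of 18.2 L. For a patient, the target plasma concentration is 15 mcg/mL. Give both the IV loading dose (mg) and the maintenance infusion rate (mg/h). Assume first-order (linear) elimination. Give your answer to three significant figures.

Loading dose = Vd × C = 18.20 × 15 = 273.0 mg
CL = 3.5 mL/min = 3.5 × 0.06 = 0.2100 L/h
Infusion rate = 0.2100 L/h × 15 mg/L = 3.150 mg/h

(a) 273 mg; (b) 3.15 mg/h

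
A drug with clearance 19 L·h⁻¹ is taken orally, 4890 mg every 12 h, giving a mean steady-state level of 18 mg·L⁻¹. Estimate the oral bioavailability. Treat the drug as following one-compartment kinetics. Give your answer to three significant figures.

F·D/τ = CL·Css at steady state → F = CL·Css·τ / D.
F = 19 × 18 × 12 / 4890 = 0.839

0.839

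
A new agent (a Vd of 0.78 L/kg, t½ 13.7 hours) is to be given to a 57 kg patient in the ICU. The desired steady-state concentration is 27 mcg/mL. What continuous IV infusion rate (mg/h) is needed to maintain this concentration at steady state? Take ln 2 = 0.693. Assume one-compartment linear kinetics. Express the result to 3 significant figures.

60.7 mg/h

Vd(total) = 57 kg × 0.78 L/kg = 44.46 L
CL = ln 2 · Vd / t½ = 0.693 × 44.46 / 13.7 = 2.249 L/h
Infusion rate = CL × Css = 2.249 × 27 = 60.72 mg/h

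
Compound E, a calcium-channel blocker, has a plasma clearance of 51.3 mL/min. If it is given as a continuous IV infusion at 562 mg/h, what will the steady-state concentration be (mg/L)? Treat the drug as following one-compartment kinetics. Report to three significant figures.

Convert clearance: 51.3 mL/min × 60 min/h ÷ 1000 mL/L = 3.078 L/h
Css = rate / CL = 562 / 3.078 = 182.6 mg/L

183 mg/L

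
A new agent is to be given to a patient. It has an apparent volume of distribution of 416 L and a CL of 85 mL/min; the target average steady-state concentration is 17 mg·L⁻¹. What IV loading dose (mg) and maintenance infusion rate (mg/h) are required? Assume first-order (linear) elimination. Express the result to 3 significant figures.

Loading dose = Vd × C = 416.0 × 17 = 7072 mg
CL = 85 mL/min × 60/1000 = 5.100 L/h
Infusion rate = 5.100 L/h × 17 mg/L = 86.70 mg/h

(a) 7070 mg; (b) 86.7 mg/h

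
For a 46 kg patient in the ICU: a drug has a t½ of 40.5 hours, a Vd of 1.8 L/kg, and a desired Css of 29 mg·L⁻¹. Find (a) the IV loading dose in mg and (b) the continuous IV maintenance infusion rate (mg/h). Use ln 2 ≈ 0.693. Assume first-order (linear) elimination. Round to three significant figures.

Vd = 1.8 L/kg × 46 kg = 82.80 L
LD = Vd × C = 82.80 × 29 = 2401 mg
CL = 0.693 × Vd / t½ = 0.693 × 82.80 / 40.5 = 1.417 L/h
Infusion rate = CL × Css = 1.417 × 29 = 41.09 mg/h

(a) 2400 mg; (b) 41.1 mg/h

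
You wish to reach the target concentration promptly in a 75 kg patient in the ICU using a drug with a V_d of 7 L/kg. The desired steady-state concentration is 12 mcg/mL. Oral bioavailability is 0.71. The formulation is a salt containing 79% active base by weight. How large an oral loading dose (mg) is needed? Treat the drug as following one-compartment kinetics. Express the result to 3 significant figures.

11200 mg

Vd = 7 L/kg × 75 kg = 525.0 L
The loading dose fills Vd to the target concentration.
LD = Vd × C / F / S = 525.0 × 12.00 / 0.71 / 0.79 = 11230 mg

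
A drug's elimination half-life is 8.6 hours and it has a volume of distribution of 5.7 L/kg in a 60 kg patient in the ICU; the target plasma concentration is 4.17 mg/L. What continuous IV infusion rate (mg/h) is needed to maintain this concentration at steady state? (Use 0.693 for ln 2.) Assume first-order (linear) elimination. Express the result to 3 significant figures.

Vd = 5.7 L/kg × 60 kg = 342.0 L
CL = 0.693 × Vd / t½ = 0.693 × 342.0 / 8.6 = 27.56 L/h
Infusion rate = CL × Css = 27.56 × 4.17 = 114.9 mg/h

115 mg/h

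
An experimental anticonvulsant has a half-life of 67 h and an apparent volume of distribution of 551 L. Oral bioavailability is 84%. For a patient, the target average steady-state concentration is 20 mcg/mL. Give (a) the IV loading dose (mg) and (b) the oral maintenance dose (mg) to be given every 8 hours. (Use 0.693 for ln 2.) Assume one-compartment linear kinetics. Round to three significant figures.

(a) 11000 mg; (b) 1090 mg

LD = Vd × C = 551.0 × 20 = 11020 mg
CL = 0.693 × Vd / t½ = 0.693 × 551.0 / 67 = 5.699 L/h
D = CL × Css × τ / F = 5.699 × 20 × 8 / 0.84 = 1086 mg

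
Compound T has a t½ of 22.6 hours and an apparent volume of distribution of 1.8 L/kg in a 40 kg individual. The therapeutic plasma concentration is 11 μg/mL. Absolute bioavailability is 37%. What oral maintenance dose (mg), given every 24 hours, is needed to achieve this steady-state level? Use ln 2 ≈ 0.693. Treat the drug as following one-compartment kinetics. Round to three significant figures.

Vd = 1.8 L/kg × 40 kg = 72.00 L
k = 0.693/22.6 = 0.03066 h⁻¹, so CL = k·Vd = 0.03066 × 72.00 = 2.208 L/h
D = CL × Css × τ / F = 2.208 × 11 × 24 / 0.37 = 1575 mg

1580 mg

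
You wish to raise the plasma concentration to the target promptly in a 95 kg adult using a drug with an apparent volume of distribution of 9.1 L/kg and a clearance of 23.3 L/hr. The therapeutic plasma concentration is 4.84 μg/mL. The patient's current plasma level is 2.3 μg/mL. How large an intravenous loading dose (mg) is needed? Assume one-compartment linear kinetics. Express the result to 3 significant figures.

2200 mg

Vd = 9.1 L/kg × 95 kg = 864.5 L
Concentration deficit ΔC = 4.84 − 2.3 = 2.540 mg/L
LD = Vd × ΔC = 864.5 × 2.540 = 2196 mg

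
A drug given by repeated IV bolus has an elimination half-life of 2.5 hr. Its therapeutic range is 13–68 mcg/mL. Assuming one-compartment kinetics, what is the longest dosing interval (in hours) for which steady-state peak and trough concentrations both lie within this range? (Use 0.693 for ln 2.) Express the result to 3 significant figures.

5.97 h

k = 0.693 / t½ = 0.693 / 2.5 = 0.2772 h⁻¹
Between IV bolus doses, concentration decays as C = C₀·e^(−kτ), so C_peak/C_trough = e^(kτ).
τ_max = ln(C_peak/C_trough) / k = ln(68/13) / 0.2772 = 1.655 / 0.2772 = 5.970 h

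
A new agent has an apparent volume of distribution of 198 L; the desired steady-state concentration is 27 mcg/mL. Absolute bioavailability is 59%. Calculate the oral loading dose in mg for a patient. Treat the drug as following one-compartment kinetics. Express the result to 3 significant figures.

9060 mg

The loading dose fills Vd to the target concentration.
LD = Vd × C / F = 198.0 × 27.00 / 0.59 = 9061 mg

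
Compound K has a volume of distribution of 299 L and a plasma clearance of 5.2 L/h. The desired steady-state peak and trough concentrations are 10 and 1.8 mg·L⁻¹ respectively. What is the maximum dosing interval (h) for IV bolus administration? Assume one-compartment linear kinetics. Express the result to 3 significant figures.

k = CL / Vd = 5.200 / 299.0 = 0.01739 h⁻¹
Between IV bolus doses, concentration decays as C = C₀·e^(−kτ), so C_peak/C_trough = e^(kτ).
τ_max = ln(C_peak/C_trough) / k = ln(10/1.8) / 0.01739 = 1.715 / 0.01739 = 98.62 h

98.6 h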